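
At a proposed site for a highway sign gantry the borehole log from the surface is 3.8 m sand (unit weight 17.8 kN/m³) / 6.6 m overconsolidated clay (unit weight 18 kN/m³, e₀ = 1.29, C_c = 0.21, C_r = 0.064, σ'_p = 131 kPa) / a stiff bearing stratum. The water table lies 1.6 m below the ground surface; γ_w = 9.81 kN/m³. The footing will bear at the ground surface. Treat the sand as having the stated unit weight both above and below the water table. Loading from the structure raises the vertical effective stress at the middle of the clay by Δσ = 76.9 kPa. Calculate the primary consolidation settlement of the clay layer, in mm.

S_c ≈ 82.3 mm

Mid-depth of clay below the ground surface: z = 3.8 + 6.6/2 = 7.1 m.
Total vertical stress at mid-clay: σ_v = 17.8×3.8 + 18×3.3 = 127.04 kPa.
Pore pressure: u = 9.81×(7.1 − 1.6) = 53.955 kPa.
Initial effective stress: σ'_0 = σ_v − u = 127.04 − 53.955 = 73.085 kPa.
Final effective stress: σ'_f = 73.085 + 76.9 = 149.99 kPa.
σ'_f = 149.99 > σ'_p = 131 kPa, so the stress path crosses the preconsolidation pressure — recompression up to σ'_p, then virgin compression beyond:
S_c = H/(1+e₀)·[C_r·log₁₀(σ'_p/σ'_0) + C_c·log₁₀(σ'_f/σ'_p)]
    = 6.6/2.29 × [0.064×log₁₀(131/73.085) + 0.21×log₁₀(149.99/131)]
    = 2.8821 × [0.01622 + 0.012346] = 0.08233 m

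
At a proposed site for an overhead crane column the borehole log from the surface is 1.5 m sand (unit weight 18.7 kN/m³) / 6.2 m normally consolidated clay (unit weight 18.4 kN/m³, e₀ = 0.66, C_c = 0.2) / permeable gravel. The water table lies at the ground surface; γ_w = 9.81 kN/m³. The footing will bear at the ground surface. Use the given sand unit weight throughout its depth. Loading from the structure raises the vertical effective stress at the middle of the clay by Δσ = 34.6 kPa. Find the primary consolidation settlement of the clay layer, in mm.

Mid-depth of clay below the ground surface: z = 1.5 + 6.2/2 = 4.6 m.
Total vertical stress at mid-clay: σ_v = 18.7×1.5 + 18.4×3.1 = 85.09 kPa.
Pore pressure: u = 9.81×(4.6 − 0) = 45.126 kPa.
Initial effective stress: σ'_0 = σ_v − u = 85.09 − 45.126 = 39.964 kPa.
Final effective stress: σ'_f = σ'_0 + Δσ = 39.964 + 34.6 = 74.564 kPa.
Normally consolidated clay, so the full stress increment lies on the virgin compression line:
S_c = C_c·H/(1+e₀)·log₁₀(σ'_f/σ'_0) = 0.2×6.2/(1+0.66)×log₁₀(74.564/39.964)
    = 0.74699 × 0.27086 = 0.2023 m

S_c ≈ 202 mm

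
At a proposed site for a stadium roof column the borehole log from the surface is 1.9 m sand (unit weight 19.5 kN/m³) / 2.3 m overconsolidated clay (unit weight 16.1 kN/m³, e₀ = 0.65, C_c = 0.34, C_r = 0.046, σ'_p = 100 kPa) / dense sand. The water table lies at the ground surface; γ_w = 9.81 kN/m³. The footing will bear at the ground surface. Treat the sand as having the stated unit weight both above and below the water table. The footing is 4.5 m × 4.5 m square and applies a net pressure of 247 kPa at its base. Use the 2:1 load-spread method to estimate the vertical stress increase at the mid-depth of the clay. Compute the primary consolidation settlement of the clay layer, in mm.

S_c ≈ 63.8 mm

Mid-depth of clay below the ground surface: z = 1.9 + 2.3/2 = 3.05 m.
Total vertical stress at mid-clay: σ_v = 19.5×1.9 + 16.1×1.15 = 55.565 kPa.
Pore pressure: u = 9.81×(3.05 − 0) = 29.921 kPa.
Initial effective stress: σ'_0 = σ_v − u = 55.565 − 29.921 = 25.644 kPa.
Stress increase at mid-clay by the 2:1 spreading method:
Δσ = qBL/((B+z)(L+z)) = 247×4.5×4.5/((4.5+3.05)(4.5+3.05)) = 87.746 kPa
Final effective stress: σ'_f = 25.644 + 87.746 = 113.39 kPa.
σ'_f = 113.39 > σ'_p = 100 kPa, so the stress path crosses the preconsolidation pressure — recompression up to σ'_p, then virgin compression beyond:
S_c = H/(1+e₀)·[C_r·log₁₀(σ'_p/σ'_0) + C_c·log₁₀(σ'_f/σ'_p)]
    = 2.3/1.65 × [0.046×log₁₀(100/25.644) + 0.34×log₁₀(113.39/100)]
    = 1.3939 × [0.027187 + 0.018555] = 0.06376 m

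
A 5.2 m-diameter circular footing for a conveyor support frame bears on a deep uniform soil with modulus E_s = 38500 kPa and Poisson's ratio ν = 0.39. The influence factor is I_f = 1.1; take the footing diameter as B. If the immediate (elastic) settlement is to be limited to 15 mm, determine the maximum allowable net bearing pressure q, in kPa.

S_e = q·B·(1−ν²)/E_s · I_f  ⇒  q = S_e·E_s / (B·(1−ν²)·I_f).
q = 0.015 × 38500 / (5.2 × 0.8479 × 1.1) = 119.1 kPa

q ≈ 119 kPa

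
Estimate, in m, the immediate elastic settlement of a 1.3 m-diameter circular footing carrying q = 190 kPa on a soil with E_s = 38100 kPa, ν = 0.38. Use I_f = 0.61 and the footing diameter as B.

S_e ≈ 0.00338 m

Immediate (elastic) settlement: S_e = q·B·(1−ν²)/E_s · I_f.
S_e = 190 × 1.3 × (1 − 0.38²) / 38100 × 0.61
    = 190 × 1.3 × 0.8556 / 38100 × 0.61
    = 0.003384 m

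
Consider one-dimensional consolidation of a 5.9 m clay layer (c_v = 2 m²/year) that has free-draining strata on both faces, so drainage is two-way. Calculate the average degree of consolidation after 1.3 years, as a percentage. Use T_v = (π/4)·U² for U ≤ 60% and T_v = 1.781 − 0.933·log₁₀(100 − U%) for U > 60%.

U ≈ 61.2 %

Drainage path length: H_d = H/2 = 2.95 m (double drainage).
T_v = c_v·t/H_d² = 2×1.3/2.95² = 0.29876.
T_v = 0.29876 corresponds to the U > 60% branch:
U = 1 − 10^((1.781 − T_v)/0.933)/100 = 0.6121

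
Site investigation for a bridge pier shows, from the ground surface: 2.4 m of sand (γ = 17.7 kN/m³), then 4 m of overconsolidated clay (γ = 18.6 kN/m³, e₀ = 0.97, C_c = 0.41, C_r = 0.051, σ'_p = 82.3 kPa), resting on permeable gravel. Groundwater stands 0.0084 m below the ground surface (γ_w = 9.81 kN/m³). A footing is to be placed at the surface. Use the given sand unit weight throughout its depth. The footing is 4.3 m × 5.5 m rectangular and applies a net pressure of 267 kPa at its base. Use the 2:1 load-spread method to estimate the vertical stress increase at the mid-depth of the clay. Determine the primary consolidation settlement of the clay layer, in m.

S_c ≈ 0.141 m

Mid-depth of clay below the ground surface: z = 2.4 + 4/2 = 4.4 m.
Total vertical stress at mid-clay: σ_v = 17.7×2.4 + 18.6×2 = 79.68 kPa.
Pore pressure: u = 9.81×(4.4 − 0.0084) = 43.086 kPa.
Initial effective stress: σ'_0 = σ_v − u = 79.68 − 43.086 = 36.594 kPa.
Stress increase at mid-clay by the 2:1 spreading method:
Δσ = qBL/((B+z)(L+z)) = 267×4.3×5.5/((4.3+4.4)(5.5+4.4)) = 73.314 kPa
Final effective stress: σ'_f = 36.594 + 73.314 = 109.91 kPa.
σ'_f = 109.91 > σ'_p = 82.3 kPa, so the stress path crosses the preconsolidation pressure — recompression up to σ'_p, then virgin compression beyond:
S_c = H/(1+e₀)·[C_r·log₁₀(σ'_p/σ'_0) + C_c·log₁₀(σ'_f/σ'_p)]
    = 4/1.97 × [0.051×log₁₀(82.3/36.594) + 0.41×log₁₀(109.91/82.3)]
    = 2.0305 × [0.017951 + 0.051511] = 0.141 m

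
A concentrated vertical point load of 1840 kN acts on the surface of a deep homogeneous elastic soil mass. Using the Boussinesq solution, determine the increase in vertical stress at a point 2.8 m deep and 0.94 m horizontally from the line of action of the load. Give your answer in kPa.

Boussinesq vertical stress below a point load on an elastic half-space:
Δσ_z = 3P/(2πz²) · [1 + (r/z)²]^(−5/2)
r/z = 0.94/2.8 = 0.33571; [1+(r/z)²]^(−5/2) = 0.76569.
Δσ_z = 3×1840/(2π×2.8²) × 0.76569 = 112.06 × 0.76569 = 85.8 kPa

Δσ_z ≈ 85.8 kPa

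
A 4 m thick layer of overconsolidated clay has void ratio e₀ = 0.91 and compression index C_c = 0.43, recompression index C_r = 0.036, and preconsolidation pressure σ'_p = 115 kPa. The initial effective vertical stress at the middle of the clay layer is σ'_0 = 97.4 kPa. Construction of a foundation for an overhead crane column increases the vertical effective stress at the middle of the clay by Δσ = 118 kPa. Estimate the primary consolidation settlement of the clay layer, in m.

Final effective stress: σ'_f = 97.4 + 118 = 215.4 kPa.
σ'_f = 215.4 > σ'_p = 115 kPa, so the stress path crosses the preconsolidation pressure — recompression up to σ'_p, then virgin compression beyond:
S_c = H/(1+e₀)·[C_r·log₁₀(σ'_p/σ'_0) + C_c·log₁₀(σ'_f/σ'_p)]
    = 4/1.91 × [0.036×log₁₀(115/97.4) + 0.43×log₁₀(215.4/115)]
    = 2.0942 × [0.002597 + 0.1172] = 0.2509 m

S_c ≈ 0.251 m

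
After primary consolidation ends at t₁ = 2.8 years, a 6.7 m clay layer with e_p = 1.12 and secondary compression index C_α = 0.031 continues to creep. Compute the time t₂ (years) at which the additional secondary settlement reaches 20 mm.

S_s = C_α·H/(1+e_p)·log₁₀(t₂/t₁) ⇒ log₁₀(t₂/t₁) = S_s·(1+e_p)/(C_α·H).
log₁₀(t₂/t₁) = 0.02 × (1+1.12) / (0.031×6.7) = 0.2041
t₂ = t₁ × 10^0.2041 = 2.8 × 1.6 = 4.48 years

t₂ ≈ 4.48 years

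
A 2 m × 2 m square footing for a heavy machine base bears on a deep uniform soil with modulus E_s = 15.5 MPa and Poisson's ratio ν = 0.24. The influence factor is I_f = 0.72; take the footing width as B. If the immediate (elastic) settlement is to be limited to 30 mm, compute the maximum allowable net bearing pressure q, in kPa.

E_s = 15.5 MPa = 15500 kPa.
S_e = q·B·(1−ν²)/E_s · I_f  ⇒  q = S_e·E_s / (B·(1−ν²)·I_f).
q = 0.03 × 15500 / (2 × 0.9424 × 0.72) = 342.7 kPa

q ≈ 343 kPa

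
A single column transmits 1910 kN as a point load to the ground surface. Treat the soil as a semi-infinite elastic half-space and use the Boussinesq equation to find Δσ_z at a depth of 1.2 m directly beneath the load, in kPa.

Boussinesq vertical stress below a point load on an elastic half-space:
Δσ_z = 3P/(2πz²) · [1 + (r/z)²]^(−5/2)
r/z = 0/1.2 = 0; [1+(r/z)²]^(−5/2) = 1.
Δσ_z = 3×1910/(2π×1.2²) × 1 = 633.3 × 1 = 633.3 kPa

Δσ_z ≈ 633 kPa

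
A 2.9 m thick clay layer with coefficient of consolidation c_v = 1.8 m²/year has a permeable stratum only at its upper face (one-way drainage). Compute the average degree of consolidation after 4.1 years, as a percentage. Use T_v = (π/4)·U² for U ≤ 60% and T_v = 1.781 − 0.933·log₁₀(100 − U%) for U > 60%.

Drainage path length: H_d = H = 2.9 m (single drainage).
T_v = c_v·t/H_d² = 1.8×4.1/2.9² = 0.87753.
T_v = 0.87753 corresponds to the U > 60% branch:
U = 1 − 10^((1.781 − T_v)/0.933)/100 = 0.907

U ≈ 90.7 %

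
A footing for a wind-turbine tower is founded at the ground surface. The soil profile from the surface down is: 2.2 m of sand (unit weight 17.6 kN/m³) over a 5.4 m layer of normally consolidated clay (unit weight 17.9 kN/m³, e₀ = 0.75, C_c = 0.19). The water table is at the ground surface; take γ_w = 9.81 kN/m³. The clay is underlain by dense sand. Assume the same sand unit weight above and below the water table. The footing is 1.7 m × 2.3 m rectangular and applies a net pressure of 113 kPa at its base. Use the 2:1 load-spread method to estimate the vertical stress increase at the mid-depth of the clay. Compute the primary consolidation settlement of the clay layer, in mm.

S_c ≈ 54.5 mm

Mid-depth of clay below the ground surface: z = 2.2 + 5.4/2 = 4.9 m.
Total vertical stress at mid-clay: σ_v = 17.6×2.2 + 17.9×2.7 = 87.05 kPa.
Pore pressure: u = 9.81×(4.9 − 0) = 48.069 kPa.
Initial effective stress: σ'_0 = σ_v − u = 87.05 − 48.069 = 38.981 kPa.
Stress increase at mid-clay by the 2:1 spreading method:
Δσ = qBL/((B+z)(L+z)) = 113×1.7×2.3/((1.7+4.9)(2.3+4.9)) = 9.2978 kPa
Final effective stress: σ'_f = σ'_0 + Δσ = 38.981 + 9.2978 = 48.279 kPa.
Normally consolidated clay, so the full stress increment lies on the virgin compression line:
S_c = C_c·H/(1+e₀)·log₁₀(σ'_f/σ'_0) = 0.19×5.4/(1+0.75)×log₁₀(48.279/38.981)
    = 0.58629 × 0.092905 = 0.05447 m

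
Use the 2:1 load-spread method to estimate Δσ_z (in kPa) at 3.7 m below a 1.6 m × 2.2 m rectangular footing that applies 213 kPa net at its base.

By the 2:1 method the load spreads at 1 horizontal : 2 vertical, so at depth z the loaded area has grown by z in each plan dimension:
Δσ = qBL/((B+z)(L+z)) = 213×1.6×2.2/((1.6+3.7)(2.2+3.7)) = 23.977 kPa

Δσ_z ≈ 24 kPa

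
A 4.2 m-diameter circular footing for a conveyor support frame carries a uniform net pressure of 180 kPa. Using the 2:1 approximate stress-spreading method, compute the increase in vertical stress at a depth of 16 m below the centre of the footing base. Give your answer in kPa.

By the 2:1 method the load spreads at 1 horizontal : 2 vertical, so at depth z the loaded area has grown by z in each plan dimension:
Δσ ≈ qD²/(D+z)² = 180×4.2²/(4.2+16)² = 7.7816 kPa

Δσ_z ≈ 7.78 kPa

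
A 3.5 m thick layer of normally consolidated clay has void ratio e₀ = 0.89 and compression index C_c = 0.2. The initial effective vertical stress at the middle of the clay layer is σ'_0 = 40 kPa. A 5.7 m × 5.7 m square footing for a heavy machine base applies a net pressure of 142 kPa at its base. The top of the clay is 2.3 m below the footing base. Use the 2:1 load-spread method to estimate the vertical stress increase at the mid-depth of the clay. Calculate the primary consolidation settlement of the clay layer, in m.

S_c ≈ 0.128 m

Mid-depth of clay below the footing base: z = 2.3 + 3.5/2 = 4.05 m.
Stress increase at mid-clay by the 2:1 spreading method:
Δσ = qBL/((B+z)(L+z)) = 142×5.7×5.7/((5.7+4.05)(5.7+4.05)) = 48.532 kPa
Final effective stress: σ'_f = σ'_0 + Δσ = 40 + 48.532 = 88.532 kPa.
Normally consolidated clay, so the full stress increment lies on the virgin compression line:
S_c = C_c·H/(1+e₀)·log₁₀(σ'_f/σ'_0) = 0.2×3.5/(1+0.89)×log₁₀(88.532/40)
    = 0.37037 × 0.34504 = 0.1278 m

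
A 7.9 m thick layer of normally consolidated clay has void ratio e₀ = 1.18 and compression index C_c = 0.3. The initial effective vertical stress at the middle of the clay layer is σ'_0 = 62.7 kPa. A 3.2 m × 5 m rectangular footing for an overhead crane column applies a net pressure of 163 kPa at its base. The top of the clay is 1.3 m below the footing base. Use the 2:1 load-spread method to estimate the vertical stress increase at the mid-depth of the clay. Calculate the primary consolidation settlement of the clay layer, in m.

S_c ≈ 0.185 m

Mid-depth of clay below the footing base: z = 1.3 + 7.9/2 = 5.25 m.
Stress increase at mid-clay by the 2:1 spreading method:
Δσ = qBL/((B+z)(L+z)) = 163×3.2×5/((3.2+5.25)(5+5.25)) = 30.111 kPa
Final effective stress: σ'_f = σ'_0 + Δσ = 62.7 + 30.111 = 92.811 kPa.
Normally consolidated clay, so the full stress increment lies on the virgin compression line:
S_c = C_c·H/(1+e₀)·log₁₀(σ'_f/σ'_0) = 0.3×7.9/(1+1.18)×log₁₀(92.811/62.7)
    = 1.0872 × 0.17033 = 0.1852 m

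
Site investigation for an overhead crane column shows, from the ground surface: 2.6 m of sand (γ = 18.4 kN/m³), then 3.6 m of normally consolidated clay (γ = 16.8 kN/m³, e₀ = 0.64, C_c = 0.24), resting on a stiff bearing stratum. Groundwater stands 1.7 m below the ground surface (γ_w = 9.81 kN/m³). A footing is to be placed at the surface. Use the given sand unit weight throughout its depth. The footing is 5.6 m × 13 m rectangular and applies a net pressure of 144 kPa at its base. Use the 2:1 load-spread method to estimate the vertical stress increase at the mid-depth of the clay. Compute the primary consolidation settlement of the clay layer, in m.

Mid-depth of clay below the ground surface: z = 2.6 + 3.6/2 = 4.4 m.
Total vertical stress at mid-clay: σ_v = 18.4×2.6 + 16.8×1.8 = 78.08 kPa.
Pore pressure: u = 9.81×(4.4 − 1.7) = 26.487 kPa.
Initial effective stress: σ'_0 = σ_v − u = 78.08 − 26.487 = 51.593 kPa.
Stress increase at mid-clay by the 2:1 spreading method:
Δσ = qBL/((B+z)(L+z)) = 144×5.6×13/((5.6+4.4)(13+4.4)) = 60.248 kPa
Final effective stress: σ'_f = σ'_0 + Δσ = 51.593 + 60.248 = 111.84 kPa.
Normally consolidated clay, so the full stress increment lies on the virgin compression line:
S_c = C_c·H/(1+e₀)·log₁₀(σ'_f/σ'_0) = 0.24×3.6/(1+0.64)×log₁₀(111.84/51.593)
    = 0.52683 × 0.33601 = 0.177 m

S_c ≈ 0.177 m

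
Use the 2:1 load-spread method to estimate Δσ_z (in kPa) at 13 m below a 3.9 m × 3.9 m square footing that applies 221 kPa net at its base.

Δσ_z ≈ 11.8 kPa

By the 2:1 method the load spreads at 1 horizontal : 2 vertical, so at depth z the loaded area has grown by z in each plan dimension:
Δσ = qBL/((B+z)(L+z)) = 221×3.9×3.9/((3.9+13)(3.9+13)) = 11.769 kPa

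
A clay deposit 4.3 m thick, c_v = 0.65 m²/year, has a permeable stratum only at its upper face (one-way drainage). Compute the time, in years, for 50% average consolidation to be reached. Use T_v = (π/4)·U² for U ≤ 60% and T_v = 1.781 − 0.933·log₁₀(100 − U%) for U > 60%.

t ≈ 5.59 years

Drainage path length: H_d = H = 4.3 m (single drainage).
U ≤ 60%: T_v = (π/4)·U² = (π/4)×0.5² = 0.19635.
t = T_v·H_d²/c_v = 0.19635×4.3²/0.65 = 5.585 years.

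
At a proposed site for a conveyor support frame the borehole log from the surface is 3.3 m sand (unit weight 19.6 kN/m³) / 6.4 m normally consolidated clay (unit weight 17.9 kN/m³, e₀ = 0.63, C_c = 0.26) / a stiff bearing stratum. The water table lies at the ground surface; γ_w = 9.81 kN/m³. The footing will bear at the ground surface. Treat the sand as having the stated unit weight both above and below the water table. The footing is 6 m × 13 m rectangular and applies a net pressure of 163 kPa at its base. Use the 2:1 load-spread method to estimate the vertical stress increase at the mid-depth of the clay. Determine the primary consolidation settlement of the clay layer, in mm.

S_c ≈ 284 mm

Mid-depth of clay below the ground surface: z = 3.3 + 6.4/2 = 6.5 m.
Total vertical stress at mid-clay: σ_v = 19.6×3.3 + 17.9×3.2 = 121.96 kPa.
Pore pressure: u = 9.81×(6.5 − 0) = 63.765 kPa.
Initial effective stress: σ'_0 = σ_v − u = 121.96 − 63.765 = 58.195 kPa.
Stress increase at mid-clay by the 2:1 spreading method:
Δσ = qBL/((B+z)(L+z)) = 163×6×13/((6+6.5)(13+6.5)) = 52.16 kPa
Final effective stress: σ'_f = σ'_0 + Δσ = 58.195 + 52.16 = 110.35 kPa.
Normally consolidated clay, so the full stress increment lies on the virgin compression line:
S_c = C_c·H/(1+e₀)·log₁₀(σ'_f/σ'_0) = 0.26×6.4/(1+0.63)×log₁₀(110.35/58.195)
    = 1.0209 × 0.27789 = 0.2837 m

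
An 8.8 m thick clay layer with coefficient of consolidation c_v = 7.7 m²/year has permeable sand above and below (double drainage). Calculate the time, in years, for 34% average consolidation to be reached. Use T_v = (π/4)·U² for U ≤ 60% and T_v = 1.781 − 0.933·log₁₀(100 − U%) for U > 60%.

t ≈ 0.228 years

Drainage path length: H_d = H/2 = 4.4 m (double drainage).
U ≤ 60%: T_v = (π/4)·U² = (π/4)×0.34² = 0.090792.
t = T_v·H_d²/c_v = 0.090792×4.4²/7.7 = 0.2283 years.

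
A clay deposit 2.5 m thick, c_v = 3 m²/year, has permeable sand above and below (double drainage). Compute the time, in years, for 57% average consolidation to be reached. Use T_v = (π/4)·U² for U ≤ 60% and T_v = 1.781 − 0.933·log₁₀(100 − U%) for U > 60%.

t ≈ 0.133 years

Drainage path length: H_d = H/2 = 1.25 m (double drainage).
U ≤ 60%: T_v = (π/4)·U² = (π/4)×0.57² = 0.25518.
t = T_v·H_d²/c_v = 0.25518×1.25²/3 = 0.1329 years.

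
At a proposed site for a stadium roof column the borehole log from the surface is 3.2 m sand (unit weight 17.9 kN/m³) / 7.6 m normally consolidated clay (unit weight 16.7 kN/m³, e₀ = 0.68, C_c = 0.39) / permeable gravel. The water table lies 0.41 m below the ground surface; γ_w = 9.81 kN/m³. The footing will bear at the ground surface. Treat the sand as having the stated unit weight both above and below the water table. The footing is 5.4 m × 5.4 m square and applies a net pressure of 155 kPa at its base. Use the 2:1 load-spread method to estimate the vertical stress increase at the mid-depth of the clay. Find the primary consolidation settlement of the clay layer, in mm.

Mid-depth of clay below the ground surface: z = 3.2 + 7.6/2 = 7 m.
Total vertical stress at mid-clay: σ_v = 17.9×3.2 + 16.7×3.8 = 120.74 kPa.
Pore pressure: u = 9.81×(7 − 0.41) = 64.648 kPa.
Initial effective stress: σ'_0 = σ_v − u = 120.74 − 64.648 = 56.092 kPa.
Stress increase at mid-clay by the 2:1 spreading method:
Δσ = qBL/((B+z)(L+z)) = 155×5.4×5.4/((5.4+7)(5.4+7)) = 29.395 kPa
Final effective stress: σ'_f = σ'_0 + Δσ = 56.092 + 29.395 = 85.487 kPa.
Normally consolidated clay, so the full stress increment lies on the virgin compression line:
S_c = C_c·H/(1+e₀)·log₁₀(σ'_f/σ'_0) = 0.39×7.6/(1+0.68)×log₁₀(85.487/56.092)
    = 1.7643 × 0.183 = 0.3229 m

S_c ≈ 323 mm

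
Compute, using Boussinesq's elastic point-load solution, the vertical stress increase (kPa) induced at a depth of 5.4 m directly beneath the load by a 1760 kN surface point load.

Boussinesq vertical stress below a point load on an elastic half-space:
Δσ_z = 3P/(2πz²) · [1 + (r/z)²]^(−5/2)
r/z = 0/5.4 = 0; [1+(r/z)²]^(−5/2) = 1.
Δσ_z = 3×1760/(2π×5.4²) × 1 = 28.818 × 1 = 28.82 kPa

Δσ_z ≈ 28.8 kPa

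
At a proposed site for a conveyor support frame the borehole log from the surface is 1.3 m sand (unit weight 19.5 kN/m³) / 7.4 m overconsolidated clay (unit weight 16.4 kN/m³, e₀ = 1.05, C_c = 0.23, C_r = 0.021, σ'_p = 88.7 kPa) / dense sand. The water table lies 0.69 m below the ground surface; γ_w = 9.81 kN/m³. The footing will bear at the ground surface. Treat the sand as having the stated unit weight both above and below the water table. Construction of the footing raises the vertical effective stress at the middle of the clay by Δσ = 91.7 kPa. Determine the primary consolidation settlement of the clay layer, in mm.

S_c ≈ 176 mm

Mid-depth of clay below the ground surface: z = 1.3 + 7.4/2 = 5 m.
Total vertical stress at mid-clay: σ_v = 19.5×1.3 + 16.4×3.7 = 86.03 kPa.
Pore pressure: u = 9.81×(5 − 0.69) = 42.281 kPa.
Initial effective stress: σ'_0 = σ_v − u = 86.03 − 42.281 = 43.749 kPa.
Final effective stress: σ'_f = 43.749 + 91.7 = 135.45 kPa.
σ'_f = 135.45 > σ'_p = 88.7 kPa, so the stress path crosses the preconsolidation pressure — recompression up to σ'_p, then virgin compression beyond:
S_c = H/(1+e₀)·[C_r·log₁₀(σ'_p/σ'_0) + C_c·log₁₀(σ'_f/σ'_p)]
    = 7.4/2.05 × [0.021×log₁₀(88.7/43.749) + 0.23×log₁₀(135.45/88.7)]
    = 3.6098 × [0.0064461 + 0.042287] = 0.1759 m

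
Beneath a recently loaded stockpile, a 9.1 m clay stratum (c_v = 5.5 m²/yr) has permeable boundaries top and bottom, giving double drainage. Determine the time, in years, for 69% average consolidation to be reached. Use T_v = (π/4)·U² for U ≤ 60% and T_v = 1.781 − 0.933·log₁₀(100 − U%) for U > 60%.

Drainage path length: H_d = H/2 = 4.55 m (double drainage).
U > 60%: T_v = 1.781 − 0.933·log₁₀(100 − 69) = 0.38956.
t = T_v·H_d²/c_v = 0.38956×4.55²/5.5 = 1.466 years.

t ≈ 1.47 years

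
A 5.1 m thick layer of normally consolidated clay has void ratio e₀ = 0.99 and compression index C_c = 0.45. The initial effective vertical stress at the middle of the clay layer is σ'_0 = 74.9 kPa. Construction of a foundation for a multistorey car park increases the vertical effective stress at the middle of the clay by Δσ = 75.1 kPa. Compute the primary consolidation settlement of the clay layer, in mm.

Final effective stress: σ'_f = σ'_0 + Δσ = 74.9 + 75.1 = 150 kPa.
Normally consolidated clay, so the full stress increment lies on the virgin compression line:
S_c = C_c·H/(1+e₀)·log₁₀(σ'_f/σ'_0) = 0.45×5.1/(1+0.99)×log₁₀(150/74.9)
    = 1.1533 × 0.30161 = 0.3478 m

S_c ≈ 348 mm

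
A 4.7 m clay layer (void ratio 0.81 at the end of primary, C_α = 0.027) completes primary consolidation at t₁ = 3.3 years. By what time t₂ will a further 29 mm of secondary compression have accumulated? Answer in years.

t₂ ≈ 8.55 years

S_s = C_α·H/(1+e_p)·log₁₀(t₂/t₁) ⇒ log₁₀(t₂/t₁) = S_s·(1+e_p)/(C_α·H).
log₁₀(t₂/t₁) = 0.029 × (1+0.81) / (0.027×4.7) = 0.4136
t₂ = t₁ × 10^0.4136 = 3.3 × 2.592 = 8.554 years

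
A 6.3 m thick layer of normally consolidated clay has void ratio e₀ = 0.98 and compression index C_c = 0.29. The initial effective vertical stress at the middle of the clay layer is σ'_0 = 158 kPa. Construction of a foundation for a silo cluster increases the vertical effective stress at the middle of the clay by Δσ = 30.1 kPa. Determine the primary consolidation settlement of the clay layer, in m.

Final effective stress: σ'_f = σ'_0 + Δσ = 158 + 30.1 = 188.1 kPa.
Normally consolidated clay, so the full stress increment lies on the virgin compression line:
S_c = C_c·H/(1+e₀)·log₁₀(σ'_f/σ'_0) = 0.29×6.3/(1+0.98)×log₁₀(188.1/158)
    = 0.92273 × 0.075732 = 0.06988 m

S_c ≈ 0.0699 m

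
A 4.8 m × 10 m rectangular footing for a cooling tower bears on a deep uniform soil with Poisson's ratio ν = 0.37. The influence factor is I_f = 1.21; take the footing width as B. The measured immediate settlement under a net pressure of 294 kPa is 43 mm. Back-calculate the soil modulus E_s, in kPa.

S_e = q·B·(1−ν²)/E_s · I_f  ⇒  E_s = q·B·(1−ν²)·I_f / S_e.
E_s = 294 × 4.8 × 0.8631 × 1.21 / 0.043 = 34270 kPa

E_s ≈ 34300 kPa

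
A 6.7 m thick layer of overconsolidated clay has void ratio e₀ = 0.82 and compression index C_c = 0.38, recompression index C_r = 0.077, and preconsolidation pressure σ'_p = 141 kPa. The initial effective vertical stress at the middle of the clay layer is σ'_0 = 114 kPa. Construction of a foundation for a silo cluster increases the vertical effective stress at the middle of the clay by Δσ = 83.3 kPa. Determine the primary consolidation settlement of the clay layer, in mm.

Final effective stress: σ'_f = 114 + 83.3 = 197.3 kPa.
σ'_f = 197.3 > σ'_p = 141 kPa, so the stress path crosses the preconsolidation pressure — recompression up to σ'_p, then virgin compression beyond:
S_c = H/(1+e₀)·[C_r·log₁₀(σ'_p/σ'_0) + C_c·log₁₀(σ'_f/σ'_p)]
    = 6.7/1.82 × [0.077×log₁₀(141/114) + 0.38×log₁₀(197.3/141)]
    = 3.6813 × [0.0071082 + 0.055445] = 0.2303 m

S_c ≈ 230 mm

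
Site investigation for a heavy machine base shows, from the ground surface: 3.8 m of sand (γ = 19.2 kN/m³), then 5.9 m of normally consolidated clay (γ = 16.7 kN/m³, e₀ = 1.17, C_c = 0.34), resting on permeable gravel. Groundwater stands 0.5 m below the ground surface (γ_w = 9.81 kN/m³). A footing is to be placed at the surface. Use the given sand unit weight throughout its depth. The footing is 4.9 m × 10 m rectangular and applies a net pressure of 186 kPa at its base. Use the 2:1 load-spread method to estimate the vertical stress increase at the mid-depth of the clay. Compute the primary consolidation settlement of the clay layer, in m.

Mid-depth of clay below the ground surface: z = 3.8 + 5.9/2 = 6.75 m.
Total vertical stress at mid-clay: σ_v = 19.2×3.8 + 16.7×2.95 = 122.22 kPa.
Pore pressure: u = 9.81×(6.75 − 0.5) = 61.312 kPa.
Initial effective stress: σ'_0 = σ_v − u = 122.22 − 61.312 = 60.908 kPa.
Stress increase at mid-clay by the 2:1 spreading method:
Δσ = qBL/((B+z)(L+z)) = 186×4.9×10/((4.9+6.75)(10+6.75)) = 46.706 kPa
Final effective stress: σ'_f = σ'_0 + Δσ = 60.908 + 46.706 = 107.61 kPa.
Normally consolidated clay, so the full stress increment lies on the virgin compression line:
S_c = C_c·H/(1+e₀)·log₁₀(σ'_f/σ'_0) = 0.34×5.9/(1+1.17)×log₁₀(107.61/60.908)
    = 0.92442 × 0.24718 = 0.2285 m

S_c ≈ 0.228 m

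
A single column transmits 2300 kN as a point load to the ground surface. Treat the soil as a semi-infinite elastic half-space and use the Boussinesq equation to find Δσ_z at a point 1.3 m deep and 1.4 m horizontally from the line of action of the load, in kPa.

Δσ_z ≈ 94.8 kPa

Boussinesq vertical stress below a point load on an elastic half-space:
Δσ_z = 3P/(2πz²) · [1 + (r/z)²]^(−5/2)
r/z = 1.4/1.3 = 1.0769; [1+(r/z)²]^(−5/2) = 0.14588.
Δσ_z = 3×2300/(2π×1.3²) × 0.14588 = 649.8 × 0.14588 = 94.79 kPa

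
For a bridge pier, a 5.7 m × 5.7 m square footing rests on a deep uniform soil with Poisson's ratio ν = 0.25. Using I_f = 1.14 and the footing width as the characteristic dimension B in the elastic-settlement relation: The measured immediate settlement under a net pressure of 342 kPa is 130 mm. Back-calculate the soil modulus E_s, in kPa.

E_s ≈ 16000 kPa

S_e = q·B·(1−ν²)/E_s · I_f  ⇒  E_s = q·B·(1−ν²)·I_f / S_e.
E_s = 342 × 5.7 × 0.9375 × 1.14 / 0.13 = 16030 kPa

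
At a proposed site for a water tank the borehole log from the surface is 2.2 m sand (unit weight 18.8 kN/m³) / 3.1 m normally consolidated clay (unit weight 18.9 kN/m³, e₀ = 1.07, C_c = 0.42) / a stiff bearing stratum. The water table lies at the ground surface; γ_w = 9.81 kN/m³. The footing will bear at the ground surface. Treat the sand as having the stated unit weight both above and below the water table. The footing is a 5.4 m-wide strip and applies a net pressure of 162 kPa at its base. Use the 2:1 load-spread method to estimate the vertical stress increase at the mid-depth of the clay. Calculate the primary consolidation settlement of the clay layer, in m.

S_c ≈ 0.366 m

Mid-depth of clay below the ground surface: z = 2.2 + 3.1/2 = 3.75 m.
Total vertical stress at mid-clay: σ_v = 18.8×2.2 + 18.9×1.55 = 70.655 kPa.
Pore pressure: u = 9.81×(3.75 − 0) = 36.788 kPa.
Initial effective stress: σ'_0 = σ_v − u = 70.655 − 36.788 = 33.867 kPa.
Stress increase at mid-clay by the 2:1 spreading method:
Δσ = qB/(B+z) = 162×5.4/(5.4+3.75) = 95.607 kPa
Final effective stress: σ'_f = σ'_0 + Δσ = 33.867 + 95.607 = 129.47 kPa.
Normally consolidated clay, so the full stress increment lies on the virgin compression line:
S_c = C_c·H/(1+e₀)·log₁₀(σ'_f/σ'_0) = 0.42×3.1/(1+1.07)×log₁₀(129.47/33.867)
    = 0.62899 × 0.58239 = 0.3663 m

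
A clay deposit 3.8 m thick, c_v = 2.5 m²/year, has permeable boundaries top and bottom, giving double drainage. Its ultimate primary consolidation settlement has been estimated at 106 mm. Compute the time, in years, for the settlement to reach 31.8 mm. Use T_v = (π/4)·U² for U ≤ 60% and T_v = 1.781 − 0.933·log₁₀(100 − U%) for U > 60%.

Drainage path length: H_d = H/2 = 1.9 m (double drainage).
U = S(t)/S_ult = 31.8/106 = 0.3.
U ≤ 60%: T_v = (π/4)·U² = (π/4)×0.3² = 0.070686.
t = T_v·H_d²/c_v = 0.070686×1.9²/2.5 = 0.1021 years.

t ≈ 0.102 years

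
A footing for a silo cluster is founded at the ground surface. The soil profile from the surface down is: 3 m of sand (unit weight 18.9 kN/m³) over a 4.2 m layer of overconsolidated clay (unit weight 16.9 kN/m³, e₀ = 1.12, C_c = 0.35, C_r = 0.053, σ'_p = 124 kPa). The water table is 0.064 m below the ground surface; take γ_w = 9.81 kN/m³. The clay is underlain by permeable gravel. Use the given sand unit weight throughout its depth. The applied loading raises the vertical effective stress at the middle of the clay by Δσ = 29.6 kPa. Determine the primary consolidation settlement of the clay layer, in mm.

Mid-depth of clay below the ground surface: z = 3 + 4.2/2 = 5.1 m.
Total vertical stress at mid-clay: σ_v = 18.9×3 + 16.9×2.1 = 92.19 kPa.
Pore pressure: u = 9.81×(5.1 − 0.064) = 49.403 kPa.
Initial effective stress: σ'_0 = σ_v − u = 92.19 − 49.403 = 42.787 kPa.
Final effective stress: σ'_f = 42.787 + 29.6 = 72.387 kPa.
σ'_f = 72.387 ≤ σ'_p = 124 kPa, so the clay remains overconsolidated and only the recompression index applies:
S_c = C_r·H/(1+e₀)·log₁₀(σ'_f/σ'_0) = 0.053×4.2/2.12×log₁₀(72.387/42.787)
    = 0.105 × 0.22835 = 0.02398 m

S_c ≈ 24 mm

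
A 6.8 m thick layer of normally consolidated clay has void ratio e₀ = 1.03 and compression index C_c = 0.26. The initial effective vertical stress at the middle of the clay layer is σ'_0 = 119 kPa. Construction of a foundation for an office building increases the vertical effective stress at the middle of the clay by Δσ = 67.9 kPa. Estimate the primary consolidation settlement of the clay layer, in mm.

S_c ≈ 171 mm

Final effective stress: σ'_f = σ'_0 + Δσ = 119 + 67.9 = 186.9 kPa.
Normally consolidated clay, so the full stress increment lies on the virgin compression line:
S_c = C_c·H/(1+e₀)·log₁₀(σ'_f/σ'_0) = 0.26×6.8/(1+1.03)×log₁₀(186.9/119)
    = 0.87094 × 0.19606 = 0.1708 m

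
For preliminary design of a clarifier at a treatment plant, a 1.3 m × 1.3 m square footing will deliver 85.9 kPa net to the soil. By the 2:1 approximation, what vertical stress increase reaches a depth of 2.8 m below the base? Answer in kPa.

By the 2:1 method the load spreads at 1 horizontal : 2 vertical, so at depth z the loaded area has grown by z in each plan dimension:
Δσ = qBL/((B+z)(L+z)) = 85.9×1.3×1.3/((1.3+2.8)(1.3+2.8)) = 8.636 kPa

Δσ_z ≈ 8.64 kPa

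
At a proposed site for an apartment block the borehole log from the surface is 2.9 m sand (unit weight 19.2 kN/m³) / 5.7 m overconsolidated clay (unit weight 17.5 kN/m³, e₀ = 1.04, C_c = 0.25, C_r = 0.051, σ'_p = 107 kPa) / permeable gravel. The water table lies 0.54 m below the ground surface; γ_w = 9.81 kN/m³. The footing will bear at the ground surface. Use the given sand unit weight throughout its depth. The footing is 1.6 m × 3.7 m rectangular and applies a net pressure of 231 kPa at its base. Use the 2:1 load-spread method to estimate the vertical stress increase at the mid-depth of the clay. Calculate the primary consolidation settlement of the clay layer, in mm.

S_c ≈ 19.1 mm

Mid-depth of clay below the ground surface: z = 2.9 + 5.7/2 = 5.75 m.
Total vertical stress at mid-clay: σ_v = 19.2×2.9 + 17.5×2.85 = 105.56 kPa.
Pore pressure: u = 9.81×(5.75 − 0.54) = 51.11 kPa.
Initial effective stress: σ'_0 = σ_v − u = 105.56 − 51.11 = 54.45 kPa.
Stress increase at mid-clay by the 2:1 spreading method:
Δσ = qBL/((B+z)(L+z)) = 231×1.6×3.7/((1.6+5.75)(3.7+5.75)) = 19.689 kPa
Final effective stress: σ'_f = 54.45 + 19.689 = 74.139 kPa.
σ'_f = 74.139 ≤ σ'_p = 107 kPa, so the clay remains overconsolidated and only the recompression index applies:
S_c = C_r·H/(1+e₀)·log₁₀(σ'_f/σ'_0) = 0.051×5.7/2.04×log₁₀(74.139/54.45)
    = 0.1425 × 0.13405 = 0.0191 m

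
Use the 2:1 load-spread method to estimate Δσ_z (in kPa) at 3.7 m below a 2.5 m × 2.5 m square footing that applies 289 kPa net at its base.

Δσ_z ≈ 47 kPa

By the 2:1 method the load spreads at 1 horizontal : 2 vertical, so at depth z the loaded area has grown by z in each plan dimension:
Δσ = qBL/((B+z)(L+z)) = 289×2.5×2.5/((2.5+3.7)(2.5+3.7)) = 46.989 kPa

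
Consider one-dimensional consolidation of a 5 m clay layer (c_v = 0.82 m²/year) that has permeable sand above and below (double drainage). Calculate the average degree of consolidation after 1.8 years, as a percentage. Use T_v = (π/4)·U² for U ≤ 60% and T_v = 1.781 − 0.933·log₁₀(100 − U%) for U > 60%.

Drainage path length: H_d = H/2 = 2.5 m (double drainage).
T_v = c_v·t/H_d² = 0.82×1.8/2.5² = 0.23616.
T_v = 0.23616 corresponds to the U ≤ 60% branch:
U = √(4T_v/π) = 0.5484

U ≈ 54.8 %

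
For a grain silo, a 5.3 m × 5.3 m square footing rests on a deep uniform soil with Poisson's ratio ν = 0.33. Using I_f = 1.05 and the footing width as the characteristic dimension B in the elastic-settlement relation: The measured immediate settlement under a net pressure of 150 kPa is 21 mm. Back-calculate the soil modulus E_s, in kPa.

E_s ≈ 35400 kPa

S_e = q·B·(1−ν²)/E_s · I_f  ⇒  E_s = q·B·(1−ν²)·I_f / S_e.
E_s = 150 × 5.3 × 0.8911 × 1.05 / 0.021 = 35420 kPa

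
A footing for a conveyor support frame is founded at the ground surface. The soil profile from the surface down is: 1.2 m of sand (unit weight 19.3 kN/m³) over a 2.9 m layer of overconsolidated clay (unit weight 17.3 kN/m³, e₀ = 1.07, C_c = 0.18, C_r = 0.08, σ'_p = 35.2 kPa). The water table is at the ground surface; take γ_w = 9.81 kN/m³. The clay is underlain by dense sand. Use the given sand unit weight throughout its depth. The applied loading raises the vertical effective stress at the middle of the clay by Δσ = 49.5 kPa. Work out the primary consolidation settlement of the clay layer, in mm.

S_c ≈ 100 mm

Mid-depth of clay below the ground surface: z = 1.2 + 2.9/2 = 2.65 m.
Total vertical stress at mid-clay: σ_v = 19.3×1.2 + 17.3×1.45 = 48.245 kPa.
Pore pressure: u = 9.81×(2.65 − 0) = 25.997 kPa.
Initial effective stress: σ'_0 = σ_v − u = 48.245 − 25.997 = 22.248 kPa.
Final effective stress: σ'_f = 22.248 + 49.5 = 71.748 kPa.
σ'_f = 71.748 > σ'_p = 35.2 kPa, so the stress path crosses the preconsolidation pressure — recompression up to σ'_p, then virgin compression beyond:
S_c = H/(1+e₀)·[C_r·log₁₀(σ'_p/σ'_0) + C_c·log₁₀(σ'_f/σ'_p)]
    = 2.9/2.07 × [0.08×log₁₀(35.2/22.248) + 0.18×log₁₀(71.748/35.2)]
    = 1.401 × [0.01594 + 0.055668] = 0.1003 m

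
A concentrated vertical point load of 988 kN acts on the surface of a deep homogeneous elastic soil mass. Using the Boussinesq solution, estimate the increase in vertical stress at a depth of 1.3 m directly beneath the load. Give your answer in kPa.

Boussinesq vertical stress below a point load on an elastic half-space:
Δσ_z = 3P/(2πz²) · [1 + (r/z)²]^(−5/2)
r/z = 0/1.3 = 0; [1+(r/z)²]^(−5/2) = 1.
Δσ_z = 3×988/(2π×1.3²) × 1 = 279.13 × 1 = 279.1 kPa

Δσ_z ≈ 279 kPa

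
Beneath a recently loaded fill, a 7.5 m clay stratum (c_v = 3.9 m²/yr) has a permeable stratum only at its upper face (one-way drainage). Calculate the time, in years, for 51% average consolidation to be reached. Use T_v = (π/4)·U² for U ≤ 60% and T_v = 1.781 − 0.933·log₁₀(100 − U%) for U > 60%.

t ≈ 2.95 years

Drainage path length: H_d = H = 7.5 m (single drainage).
U ≤ 60%: T_v = (π/4)·U² = (π/4)×0.51² = 0.20428.
t = T_v·H_d²/c_v = 0.20428×7.5²/3.9 = 2.946 years.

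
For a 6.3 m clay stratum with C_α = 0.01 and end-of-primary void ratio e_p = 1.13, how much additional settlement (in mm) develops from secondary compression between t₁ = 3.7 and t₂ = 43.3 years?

Secondary compression: S_s = C_α·H/(1+e_p)·log₁₀(t₂/t₁)
S_s = 0.01×6.3/(1+1.13)×log₁₀(43.3/3.7)
    = 0.02958 × 1.068 = 0.0316 m

S_s ≈ 31.6 mm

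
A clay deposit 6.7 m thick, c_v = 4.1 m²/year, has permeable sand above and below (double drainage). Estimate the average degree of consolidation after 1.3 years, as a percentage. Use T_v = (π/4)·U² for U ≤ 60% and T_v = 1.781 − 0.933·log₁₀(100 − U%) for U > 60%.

U ≈ 74.9 %

Drainage path length: H_d = H/2 = 3.35 m (double drainage).
T_v = c_v·t/H_d² = 4.1×1.3/3.35² = 0.47494.
T_v = 0.47494 corresponds to the U > 60% branch:
U = 1 − 10^((1.781 − T_v)/0.933)/100 = 0.7489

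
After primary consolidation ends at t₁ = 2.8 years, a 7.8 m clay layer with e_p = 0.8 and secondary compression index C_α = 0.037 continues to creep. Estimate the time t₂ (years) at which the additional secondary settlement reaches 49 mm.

t₂ ≈ 5.66 years

S_s = C_α·H/(1+e_p)·log₁₀(t₂/t₁) ⇒ log₁₀(t₂/t₁) = S_s·(1+e_p)/(C_α·H).
log₁₀(t₂/t₁) = 0.049 × (1+0.8) / (0.037×7.8) = 0.3056
t₂ = t₁ × 10^0.3056 = 2.8 × 2.021 = 5.659 years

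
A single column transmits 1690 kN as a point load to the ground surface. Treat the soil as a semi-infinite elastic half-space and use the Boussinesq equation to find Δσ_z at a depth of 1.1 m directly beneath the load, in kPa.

Δσ_z ≈ 667 kPa

Boussinesq vertical stress below a point load on an elastic half-space:
Δσ_z = 3P/(2πz²) · [1 + (r/z)²]^(−5/2)
r/z = 0/1.1 = 0; [1+(r/z)²]^(−5/2) = 1.
Δσ_z = 3×1690/(2π×1.1²) × 1 = 666.87 × 1 = 666.9 kPa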